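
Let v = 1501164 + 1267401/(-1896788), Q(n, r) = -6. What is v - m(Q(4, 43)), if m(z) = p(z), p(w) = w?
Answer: 2847399974559/1896788 ≈ 1.5012e+6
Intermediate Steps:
m(z) = z
v = 2847388593831/1896788 (v = 1501164 + 1267401*(-1/1896788) = 1501164 - 1267401/1896788 = 2847388593831/1896788 ≈ 1.5012e+6)
v - m(Q(4, 43)) = 2847388593831/1896788 - 1*(-6) = 2847388593831/1896788 + 6 = 2847399974559/1896788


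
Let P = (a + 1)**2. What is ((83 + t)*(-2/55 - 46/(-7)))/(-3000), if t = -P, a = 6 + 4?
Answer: 11951/144375 ≈ 0.082778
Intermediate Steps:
a = 10
P = 121 (P = (10 + 1)**2 = 11**2 = 121)
t = -121 (t = -1*121 = -121)
((83 + t)*(-2/55 - 46/(-7)))/(-3000) = ((83 - 121)*(-2/55 - 46/(-7)))/(-3000) = -38*(-2*1/55 - 46*(-1/7))*(-1/3000) = -38*(-2/55 + 46/7)*(-1/3000) = -38*2516/385*(-1/3000) = -95608/385*(-1/3000) = 11951/144375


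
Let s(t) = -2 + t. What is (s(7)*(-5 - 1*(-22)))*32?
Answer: 2720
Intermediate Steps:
(s(7)*(-5 - 1*(-22)))*32 = ((-2 + 7)*(-5 - 1*(-22)))*32 = (5*(-5 + 22))*32 = (5*17)*32 = 85*32 = 2720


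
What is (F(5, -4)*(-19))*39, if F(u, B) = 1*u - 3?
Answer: -1482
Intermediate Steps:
F(u, B) = -3 + u (F(u, B) = u - 3 = -3 + u)
(F(5, -4)*(-19))*39 = ((-3 + 5)*(-19))*39 = (2*(-19))*39 = -38*39 = -1482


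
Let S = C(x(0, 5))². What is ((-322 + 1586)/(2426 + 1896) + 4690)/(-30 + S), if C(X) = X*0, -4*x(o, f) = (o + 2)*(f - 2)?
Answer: -1689287/10805 ≈ -156.34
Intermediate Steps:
x(o, f) = -(-2 + f)*(2 + o)/4 (x(o, f) = -(o + 2)*(f - 2)/4 = -(2 + o)*(-2 + f)/4 = -(-2 + f)*(2 + o)/4)
C(X) = 0
S = 0 (S = 0² = 0)
((-322 + 1586)/(2426 + 1896) + 4690)/(-30 + S) = ((-322 + 1586)/(2426 + 1896) + 4690)/(-30 + 0) = (1264/4322 + 4690)/(-30) = (1264*(1/4322) + 4690)*(-1/30) = (632/2161 + 4690)*(-1/30) = (10135722/2161)*(-1/30) = -1689287/10805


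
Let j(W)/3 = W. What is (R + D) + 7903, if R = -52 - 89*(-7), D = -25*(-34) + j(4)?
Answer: 9336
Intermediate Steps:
j(W) = 3*W
D = 862 (D = -25*(-34) + 3*4 = 850 + 12 = 862)
R = 571 (R = -52 + 623 = 571)
(R + D) + 7903 = (571 + 862) + 7903 = 1433 + 7903 = 9336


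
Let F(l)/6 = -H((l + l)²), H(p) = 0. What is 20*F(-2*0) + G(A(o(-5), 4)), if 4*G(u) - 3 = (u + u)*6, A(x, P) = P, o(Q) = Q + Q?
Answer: 51/4 ≈ 12.750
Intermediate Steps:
o(Q) = 2*Q
F(l) = 0 (F(l) = 6*(-1*0) = 6*0 = 0)
G(u) = ¾ + 3*u (G(u) = ¾ + ((u + u)*6)/4 = ¾ + ((2*u)*6)/4 = ¾ + (12*u)/4 = ¾ + 3*u)
20*F(-2*0) + G(A(o(-5), 4)) = 20*0 + (¾ + 3*4) = 0 + (¾ + 12) = 0 + 51/4 = 51/4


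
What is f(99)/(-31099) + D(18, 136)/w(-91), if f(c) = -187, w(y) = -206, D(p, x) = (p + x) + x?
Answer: -4490094/3203197 ≈ -1.4018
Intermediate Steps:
D(p, x) = p + 2*x
f(99)/(-31099) + D(18, 136)/w(-91) = -187/(-31099) + (18 + 2*136)/(-206) = -187*(-1/31099) + (18 + 272)*(-1/206) = 187/31099 + 290*(-1/206) = 187/31099 - 145/103 = -4490094/3203197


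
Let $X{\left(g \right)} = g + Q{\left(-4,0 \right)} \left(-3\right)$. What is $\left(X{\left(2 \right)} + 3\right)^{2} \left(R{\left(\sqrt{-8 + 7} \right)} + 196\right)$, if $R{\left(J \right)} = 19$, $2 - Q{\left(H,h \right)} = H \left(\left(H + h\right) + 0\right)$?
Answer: $474935$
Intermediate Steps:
$Q{\left(H,h \right)} = 2 - H \left(H + h\right)$ ($Q{\left(H,h \right)} = 2 - H \left(\left(H + h\right) + 0\right) = 2 - H \left(H + h\right)$)
$X{\left(g \right)} = 42 + g$ ($X{\left(g \right)} = g + \left(2 - \left(-4\right)^{2} - \left(-4\right) 0\right) \left(-3\right) = g + \left(2 - 16 + 0\right) \left(-3\right) = g - -42 = g + 42 = 42 + g$)
$\left(X{\left(2 \right)} + 3\right)^{2} \left(R{\left(\sqrt{-8 + 7} \right)} + 196\right) = \left(\left(42 + 2\right) + 3\right)^{2} \left(19 + 196\right) = \left(44 + 3\right)^{2} \cdot 215 = 47^{2} \cdot 215 = 2209 \cdot 215 = 474935$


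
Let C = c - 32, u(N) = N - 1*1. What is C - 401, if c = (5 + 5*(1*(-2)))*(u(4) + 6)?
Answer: -478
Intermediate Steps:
u(N) = -1 + N (u(N) = N - 1 = -1 + N)
c = -45 (c = (5 + 5*(1*(-2)))*((-1 + 4) + 6) = (5 + 5*(-2))*(3 + 6) = (5 - 10)*9 = -5*9 = -45)
C = -77 (C = -45 - 32 = -77)
C - 401 = -77 - 401 = -478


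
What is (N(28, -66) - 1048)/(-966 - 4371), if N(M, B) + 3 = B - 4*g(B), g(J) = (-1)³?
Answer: 371/1779 ≈ 0.20854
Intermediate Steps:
g(J) = -1
N(M, B) = 1 + B (N(M, B) = -3 + (B - 4*(-1)) = -3 + (B + 4) = -3 + (4 + B) = 1 + B)
(N(28, -66) - 1048)/(-966 - 4371) = ((1 - 66) - 1048)/(-966 - 4371) = (-65 - 1048)/(-5337) = -1113*(-1/5337) = 371/1779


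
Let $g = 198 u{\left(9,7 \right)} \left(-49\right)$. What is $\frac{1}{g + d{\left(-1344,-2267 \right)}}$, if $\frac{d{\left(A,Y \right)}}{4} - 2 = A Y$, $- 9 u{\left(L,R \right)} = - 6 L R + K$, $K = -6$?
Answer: $\frac{1}{11773448} \approx 8.4937 \cdot 10^{-8}$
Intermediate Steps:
$u{\left(L,R \right)} = \frac{2}{3} + \frac{2 L R}{3}$ ($u{\left(L,R \right)} = - \frac{- 6 L R - 6}{9} = - \frac{-6 - 6 L R}{9} = \frac{2}{3} + \frac{2 L R}{3}$)
$g = -413952$ ($g = 198 \left(\frac{2}{3} + \frac{2}{3} \cdot 9 \cdot 7\right) \left(-49\right) = 198 \left(\frac{2}{3} + 42\right) \left(-49\right) = 198 \cdot \frac{128}{3} \left(-49\right) = 8448 \left(-49\right) = -413952$)
$d{\left(A,Y \right)} = 8 + 4 A Y$
$\frac{1}{g + d{\left(-1344,-2267 \right)}} = \frac{1}{-413952 + \left(8 + 4 \left(-1344\right) \left(-2267\right)\right)} = \frac{1}{-413952 + \left(8 + 12187392\right)} = \frac{1}{-413952 + 12187400} = \frac{1}{11773448}$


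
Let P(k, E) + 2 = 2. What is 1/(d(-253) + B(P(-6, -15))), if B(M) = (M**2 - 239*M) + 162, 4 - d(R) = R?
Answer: 1/419 ≈ 0.0023866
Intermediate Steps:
d(R) = 4 - R
P(k, E) = 0 (P(k, E) = -2 + 2 = 0)
B(M) = 162 + M**2 - 239*M
1/(d(-253) + B(P(-6, -15))) = 1/((4 - 1*(-253)) + (162 + 0**2 - 239*0)) = 1/((4 + 253) + (162 + 0 + 0)) = 1/(257 + 162) = 1/419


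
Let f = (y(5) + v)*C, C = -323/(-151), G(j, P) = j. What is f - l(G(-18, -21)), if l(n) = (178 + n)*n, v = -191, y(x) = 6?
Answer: 375125/151 ≈ 2484.3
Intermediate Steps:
C = 323/151 (C = -323*(-1/151) = 323/151 ≈ 2.1391)
l(n) = n*(178 + n)
f = -59755/151 (f = (6 - 191)*(323/151) = -185*323/151 = -59755/151 ≈ -395.73)
f - l(G(-18, -21)) = -59755/151 - (-18)*(178 - 18) = -59755/151 - (-18)*160 = -59755/151 - 1*(-2880) = -59755/151 + 2880 = 375125/151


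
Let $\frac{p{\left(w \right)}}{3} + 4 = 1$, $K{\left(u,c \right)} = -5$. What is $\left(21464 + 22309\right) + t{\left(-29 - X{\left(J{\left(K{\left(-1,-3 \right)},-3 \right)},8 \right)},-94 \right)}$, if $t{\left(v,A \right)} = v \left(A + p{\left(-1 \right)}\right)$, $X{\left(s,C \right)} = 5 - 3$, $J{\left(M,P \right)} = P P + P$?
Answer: $46966$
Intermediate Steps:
$J{\left(M,P \right)} = P + P^{2}$ ($J{\left(M,P \right)} = P^{2} + P = P + P^{2}$)
$X{\left(s,C \right)} = 2$ ($X{\left(s,C \right)} = 5 - 3 = 2$)
$p{\left(w \right)} = -9$ ($p{\left(w \right)} = -12 + 3 \cdot 1 = -12 + 3 = -9$)
$t{\left(v,A \right)} = v \left(-9 + A\right)$ ($t{\left(v,A \right)} = v \left(A - 9\right) = v \left(-9 + A\right)$)
$\left(21464 + 22309\right) + t{\left(-29 - X{\left(J{\left(K{\left(-1,-3 \right)},-3 \right)},8 \right)},-94 \right)} = \left(21464 + 22309\right) + \left(-29 - 2\right) \left(-9 - 94\right) = 43773 + \left(-29 - 2\right) \left(-103\right) = 43773 - -3193 = 43773 + 3193 = 46966$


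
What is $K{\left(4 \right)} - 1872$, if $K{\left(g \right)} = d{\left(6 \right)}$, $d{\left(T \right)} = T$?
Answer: $-1866$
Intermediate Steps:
$K{\left(g \right)} = 6$
$K{\left(4 \right)} - 1872 = 6 - 1872 = -1866$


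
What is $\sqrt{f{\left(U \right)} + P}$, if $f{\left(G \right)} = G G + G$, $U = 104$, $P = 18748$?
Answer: $2 \sqrt{7417} \approx 172.24$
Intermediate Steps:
$f{\left(G \right)} = G + G^{2}$ ($f{\left(G \right)} = G^{2} + G = G + G^{2}$)
$\sqrt{f{\left(U \right)} + P} = \sqrt{104 \left(1 + 104\right) + 18748} = \sqrt{104 \cdot 105 + 18748} = \sqrt{10920 + 18748} = \sqrt{29668} = 2 \sqrt{7417}$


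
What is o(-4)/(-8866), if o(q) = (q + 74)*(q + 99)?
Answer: -3325/4433 ≈ -0.75006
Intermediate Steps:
o(q) = (74 + q)*(99 + q)
o(-4)/(-8866) = (7326 + (-4)² + 173*(-4))/(-8866) = (7326 + 16 - 692)*(-1/8866) = 6650*(-1/8866) = -3325/4433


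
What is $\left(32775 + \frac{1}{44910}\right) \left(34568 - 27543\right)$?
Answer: $\frac{2068054977655}{8982} \approx 2.3024 \cdot 10^{8}$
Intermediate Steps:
$\left(32775 + \frac{1}{44910}\right) \left(34568 - 27543\right) = \left(32775 + \frac{1}{44910}\right) 7025 = \frac{1471925251}{44910} \cdot 7025 = \frac{2068054977655}{8982}$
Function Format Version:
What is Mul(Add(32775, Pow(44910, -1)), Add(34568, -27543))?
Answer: Rational(2068054977655, 8982) ≈ 2.3024e+8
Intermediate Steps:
Mul(Add(32775, Pow(44910, -1)), Add(34568, -27543)) = Mul(Add(32775, Rational(1, 44910)), 7025) = Mul(Rational(1471925251, 44910), 7025) = Rational(2068054977655, 8982)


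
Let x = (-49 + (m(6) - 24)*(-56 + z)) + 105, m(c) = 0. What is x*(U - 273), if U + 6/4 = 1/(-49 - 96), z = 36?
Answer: -21334676/145 ≈ -1.4714e+5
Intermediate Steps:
U = -437/290 (U = -3/2 + 1/(-49 - 96) = -3/2 + 1/(-145) = -3/2 - 1/145 = -437/290 ≈ -1.5069)
x = 536 (x = (-49 + (0 - 24)*(-56 + 36)) + 105 = (-49 - 24*(-20)) + 105 = (-49 + 480) + 105 = 431 + 105 = 536)
x*(U - 273) = 536*(-437/290 - 273) = 536*(-79607/290) = -21334676/145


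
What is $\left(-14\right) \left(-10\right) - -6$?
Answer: $146$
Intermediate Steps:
$\left(-14\right) \left(-10\right) - -6 = 140 + 6 = 146$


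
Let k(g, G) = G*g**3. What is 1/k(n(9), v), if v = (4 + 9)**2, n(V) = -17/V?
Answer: -729/830297 ≈ -0.00087800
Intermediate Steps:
v = 169 (v = 13**2 = 169)
1/k(n(9), v) = 1/(169*(-17/9)**3) = 1/(169*(-4913/729)) = 1/(-830297/729) = -729/830297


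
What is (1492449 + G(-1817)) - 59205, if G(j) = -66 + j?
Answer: 1431361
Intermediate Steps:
(1492449 + G(-1817)) - 59205 = (1492449 + (-66 - 1817)) - 59205 = (1492449 - 1883) - 59205 = 1490566 - 59205 = 1431361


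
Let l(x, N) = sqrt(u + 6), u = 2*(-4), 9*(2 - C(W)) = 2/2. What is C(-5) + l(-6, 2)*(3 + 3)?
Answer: 17/9 + 6*I*sqrt(2) ≈ 1.8889 + 8.4853*I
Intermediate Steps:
C(W) = 17/9 (C(W) = 2 - 2/(9*2) = 2 - 1/9*1 = 2 - 1/9 = 17/9)
u = -8
l(x, N) = I*sqrt(2) (l(x, N) = sqrt(-8 + 6) = sqrt(-2) = I*sqrt(2))
C(-5) + l(-6, 2)*(3 + 3) = 17/9 + (I*sqrt(2))*(3 + 3) = 17/9 + (I*sqrt(2))*6 = 17/9 + 6*I*sqrt(2)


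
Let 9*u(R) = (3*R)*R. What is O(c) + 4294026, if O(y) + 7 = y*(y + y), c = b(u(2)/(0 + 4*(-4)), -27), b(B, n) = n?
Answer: 4295477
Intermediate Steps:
u(R) = R²/3 (u(R) = ((3*R)*R)/9 = (3*R²)/9 = R²/3)
c = -27
O(y) = -7 + 2*y² (O(y) = -7 + y*(y + y) = -7 + y*(2*y) = -7 + 2*y²)
O(c) + 4294026 = (-7 + 2*(-27)²) + 4294026 = (-7 + 2*729) + 4294026 = (-7 + 1458) + 4294026 = 1451 + 4294026 = 4295477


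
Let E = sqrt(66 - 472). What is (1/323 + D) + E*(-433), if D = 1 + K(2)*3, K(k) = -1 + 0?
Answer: -645/323 - 433*I*sqrt(406) ≈ -1.9969 - 8724.7*I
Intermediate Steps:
K(k) = -1
E = I*sqrt(406) (E = sqrt(-406) = I*sqrt(406) ≈ 20.149*I)
D = -2 (D = 1 - 1*3 = 1 - 3 = -2)
(1/323 + D) + E*(-433) = (1/323 - 2) + (I*sqrt(406))*(-433) = (1/323 - 2) - 433*I*sqrt(406) = -645/323 - 433*I*sqrt(406)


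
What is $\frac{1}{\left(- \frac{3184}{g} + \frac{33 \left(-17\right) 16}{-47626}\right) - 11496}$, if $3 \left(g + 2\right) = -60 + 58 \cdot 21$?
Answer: $- \frac{571512}{6574733027} \approx -8.6925 \cdot 10^{-5}$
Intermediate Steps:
$g = 384$ ($g = -2 + \frac{-60 + 58 \cdot 21}{3} = -2 + \frac{-60 + 1218}{3} = -2 + \frac{1}{3} \cdot 1158 = -2 + 386 = 384$)
$\frac{1}{\left(- \frac{3184}{g} + \frac{33 \left(-17\right) 16}{-47626}\right) - 11496} = \frac{1}{\left(- \frac{3184}{384} + \frac{33 \left(-17\right) 16}{-47626}\right) - 11496} = \frac{1}{\left(\left(-3184\right) \frac{1}{384} + \left(-561\right) 16 \left(- \frac{1}{47626}\right)\right) - 11496} = \frac{1}{\left(- \frac{199}{24} - - \frac{4488}{23813}\right) - 11496} = \frac{1}{\left(- \frac{199}{24} + \frac{4488}{23813}\right) - 11496} = \frac{1}{- \frac{4631075}{571512} - 11496} = \frac{1}{- \frac{6574733027}{571512}} = - \frac{571512}{6574733027}$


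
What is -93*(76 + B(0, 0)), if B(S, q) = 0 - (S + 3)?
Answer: -6789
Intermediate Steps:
B(S, q) = -3 - S (B(S, q) = 0 - (3 + S) = 0 + (-3 - S) = -3 - S)
-93*(76 + B(0, 0)) = -93*(76 + (-3 - 1*0)) = -93*(76 + (-3 + 0)) = -93*(76 - 3) = -93*73 = -6789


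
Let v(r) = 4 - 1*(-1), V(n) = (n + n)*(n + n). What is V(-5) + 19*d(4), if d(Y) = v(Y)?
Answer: 195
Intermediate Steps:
V(n) = 4*n² (V(n) = (2*n)*(2*n) = 4*n²)
v(r) = 5 (v(r) = 4 + 1 = 5)
d(Y) = 5
V(-5) + 19*d(4) = 4*(-5)² + 19*5 = 4*25 + 95 = 100 + 95 = 195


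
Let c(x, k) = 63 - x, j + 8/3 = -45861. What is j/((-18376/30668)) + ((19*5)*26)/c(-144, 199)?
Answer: 72800150773/950958 ≈ 76555.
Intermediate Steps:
j = -137591/3 (j = -8/3 - 45861 = -137591/3 ≈ -45864.)
j/((-18376/30668)) + ((19*5)*26)/c(-144, 199) = -137591/(3*((-18376/30668))) + ((19*5)*26)/(63 - 1*(-144)) = -137591/(3*((-18376*1/30668))) + (95*26)/(63 + 144) = -137591/(3*(-4594/7667)) + 2470/207 = -137591/3*(-7667/4594) + 2470*(1/207) = 1054910197/13782 + 2470/207 = 72800150773/950958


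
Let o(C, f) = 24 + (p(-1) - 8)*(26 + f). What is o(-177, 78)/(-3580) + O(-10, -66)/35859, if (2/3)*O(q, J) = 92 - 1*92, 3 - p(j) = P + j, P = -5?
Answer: -32/895 ≈ -0.035754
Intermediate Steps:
p(j) = 8 - j (p(j) = 3 - (-5 + j) = 3 + (5 - j) = 8 - j)
O(q, J) = 0 (O(q, J) = 3*(92 - 1*92)/2 = 3*(92 - 92)/2 = (3/2)*0 = 0)
o(C, f) = 50 + f (o(C, f) = 24 + ((8 - 1*(-1)) - 8)*(26 + f) = 24 + ((8 + 1) - 8)*(26 + f) = 24 + (9 - 8)*(26 + f) = 24 + 1*(26 + f) = 24 + (26 + f) = 50 + f)
o(-177, 78)/(-3580) + O(-10, -66)/35859 = (50 + 78)/(-3580) + 0/35859 = 128*(-1/3580) + 0*(1/35859) = -32/895 + 0 = -32/895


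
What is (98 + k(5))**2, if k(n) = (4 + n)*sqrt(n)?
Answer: 10009 + 1764*sqrt(5) ≈ 13953.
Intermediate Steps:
k(n) = sqrt(n)*(4 + n)
(98 + k(5))**2 = (98 + sqrt(5)*(4 + 5))**2 = (98 + sqrt(5)*9)**2 = (98 + 9*sqrt(5))**2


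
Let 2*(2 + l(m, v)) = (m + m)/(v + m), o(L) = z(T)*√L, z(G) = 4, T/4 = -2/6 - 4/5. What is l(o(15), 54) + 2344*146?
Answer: 76315486/223 + 18*√15/223 ≈ 3.4222e+5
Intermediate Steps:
T = -68/15 (T = 4*(-2/6 - 4/5) = 4*(-2*⅙ - 4*⅕) = 4*(-⅓ - ⅘) = 4*(-17/15) = -68/15 ≈ -4.5333)
o(L) = 4*√L
l(m, v) = -2 + m/(m + v) (l(m, v) = -2 + ((m + m)/(v + m))/2 = -2 + ((2*m)/(m + v))/2 = -2 + (2*m/(m + v))/2 = -2 + m/(m + v))
l(o(15), 54) + 2344*146 = (-4*√15 - 2*54)/(4*√15 + 54) + 2344*146 = (-4*√15 - 108)/(54 + 4*√15) + 342224 = (-108 - 4*√15)/(54 + 4*√15) + 342224 = 342224 + (-108 - 4*√15)/(54 + 4*√15)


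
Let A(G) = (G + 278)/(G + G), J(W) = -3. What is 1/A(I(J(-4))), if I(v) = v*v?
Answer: 18/287 ≈ 0.062718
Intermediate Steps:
I(v) = v²
A(G) = (278 + G)/(2*G) (A(G) = (278 + G)/((2*G)) = (278 + G)*(1/(2*G)) = (278 + G)/(2*G))
1/A(I(J(-4))) = 1/((278 + (-3)²)/(2*((-3)²))) = 1/((½)*(278 + 9)/9) = 1/((½)*(⅑)*287) = 1/(287/18) = 18/287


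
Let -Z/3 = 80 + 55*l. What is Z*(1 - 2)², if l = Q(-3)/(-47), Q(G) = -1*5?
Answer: -12105/47 ≈ -257.55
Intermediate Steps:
Q(G) = -5
l = 5/47 (l = -5/(-47) = -5*(-1/47) = 5/47 ≈ 0.10638)
Z = -12105/47 (Z = -3*(80 + 55*(5/47)) = -3*(80 + 275/47) = -3*4035/47 = -12105/47 ≈ -257.55)
Z*(1 - 2)² = -12105*(1 - 2)²/47 = -12105/47*(-1)² = -12105/47*1 = -12105/47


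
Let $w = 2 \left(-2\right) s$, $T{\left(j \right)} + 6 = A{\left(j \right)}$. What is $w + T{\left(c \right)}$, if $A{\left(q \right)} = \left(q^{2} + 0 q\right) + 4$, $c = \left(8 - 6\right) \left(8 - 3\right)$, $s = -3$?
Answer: $110$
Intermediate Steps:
$c = 10$ ($c = 2 \cdot 5 = 10$)
$A{\left(q \right)} = 4 + q^{2}$ ($A{\left(q \right)} = \left(q^{2} + 0\right) + 4 = q^{2} + 4 = 4 + q^{2}$)
$T{\left(j \right)} = -2 + j^{2}$ ($T{\left(j \right)} = -6 + \left(4 + j^{2}\right) = -2 + j^{2}$)
$w = 12$ ($w = 2 \left(-2\right) \left(-3\right) = \left(-4\right) \left(-3\right) = 12$)
$w + T{\left(c \right)} = 12 - \left(2 - 10^{2}\right) = 12 + \left(-2 + 100\right) = 12 + 98 = 110$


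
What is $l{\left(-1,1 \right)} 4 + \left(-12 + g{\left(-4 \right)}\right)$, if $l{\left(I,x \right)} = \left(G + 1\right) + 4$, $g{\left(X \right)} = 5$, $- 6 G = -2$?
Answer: $\frac{43}{3} \approx 14.333$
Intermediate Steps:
$G = \frac{1}{3}$ ($G = \left(- \frac{1}{6}\right) \left(-2\right) = \frac{1}{3} \approx 0.33333$)
$l{\left(I,x \right)} = \frac{16}{3}$ ($l{\left(I,x \right)} = \left(\frac{1}{3} + 1\right) + 4 = \frac{4}{3} + 4 = \frac{16}{3}$)
$l{\left(-1,1 \right)} 4 + \left(-12 + g{\left(-4 \right)}\right) = \frac{16}{3} \cdot 4 + \left(-12 + 5\right) = \frac{64}{3} - 7 = \frac{43}{3}$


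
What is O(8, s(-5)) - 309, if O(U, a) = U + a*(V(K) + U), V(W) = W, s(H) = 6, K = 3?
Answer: -235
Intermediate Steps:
O(U, a) = U + a*(3 + U)
O(8, s(-5)) - 309 = (8 + 3*6 + 8*6) - 309 = (8 + 18 + 48) - 309 = 74 - 309 = -235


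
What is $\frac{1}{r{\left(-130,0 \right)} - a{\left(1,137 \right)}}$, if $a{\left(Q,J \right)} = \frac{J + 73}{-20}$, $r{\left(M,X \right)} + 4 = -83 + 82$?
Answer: $\frac{2}{11} \approx 0.18182$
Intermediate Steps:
$r{\left(M,X \right)} = -5$ ($r{\left(M,X \right)} = -4 + \left(-83 + 82\right) = -4 - 1 = -5$)
$a{\left(Q,J \right)} = - \frac{73}{20} - \frac{J}{20}$ ($a{\left(Q,J \right)} = \left(73 + J\right) \left(- \frac{1}{20}\right) = - \frac{73}{20} - \frac{J}{20}$)
$\frac{1}{r{\left(-130,0 \right)} - a{\left(1,137 \right)}} = \frac{1}{-5 - \left(- \frac{73}{20} - \frac{137}{20}\right)} = \frac{1}{-5 - - \frac{21}{2}} = \frac{1}{-5 + \frac{21}{2}} = \frac{1}{\frac{11}{2}} = \frac{2}{11}$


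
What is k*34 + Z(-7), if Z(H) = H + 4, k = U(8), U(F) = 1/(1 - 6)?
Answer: -49/5 ≈ -9.8000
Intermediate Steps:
U(F) = -1/5 (U(F) = 1/(-5) = -1/5)
k = -1/5 ≈ -0.20000
Z(H) = 4 + H
k*34 + Z(-7) = -1/5*34 + (4 - 7) = -34/5 - 3 = -49/5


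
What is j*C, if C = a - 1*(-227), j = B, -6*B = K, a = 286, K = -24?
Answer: 2052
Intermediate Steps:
B = 4 (B = -⅙*(-24) = 4)
j = 4
C = 513 (C = 286 - 1*(-227) = 286 + 227 = 513)
j*C = 4*513 = 2052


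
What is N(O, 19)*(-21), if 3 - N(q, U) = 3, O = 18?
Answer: 0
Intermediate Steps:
N(q, U) = 0 (N(q, U) = 3 - 1*3 = 3 - 3 = 0)
N(O, 19)*(-21) = 0*(-21) = 0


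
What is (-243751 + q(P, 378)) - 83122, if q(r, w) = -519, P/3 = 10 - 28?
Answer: -327392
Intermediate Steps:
P = -54 (P = 3*(10 - 28) = 3*(-18) = -54)
(-243751 + q(P, 378)) - 83122 = (-243751 - 519) - 83122 = -244270 - 83122 = -327392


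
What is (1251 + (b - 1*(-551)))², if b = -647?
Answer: 1334025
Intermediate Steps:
(1251 + (b - 1*(-551)))² = (1251 + (-647 - 1*(-551)))² = (1251 + (-647 + 551))² = (1251 - 96)² = 1155² = 1334025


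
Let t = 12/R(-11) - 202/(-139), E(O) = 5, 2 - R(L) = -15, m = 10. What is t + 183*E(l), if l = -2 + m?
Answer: 2167247/2363 ≈ 917.16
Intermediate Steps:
R(L) = 17 (R(L) = 2 - 1*(-15) = 2 + 15 = 17)
l = 8 (l = -2 + 10 = 8)
t = 5102/2363 (t = 12/17 - 202/(-139) = 12*(1/17) - 202*(-1/139) = 12/17 + 202/139 = 5102/2363 ≈ 2.1591)
t + 183*E(l) = 5102/2363 + 183*5 = 5102/2363 + 915 = 2167247/2363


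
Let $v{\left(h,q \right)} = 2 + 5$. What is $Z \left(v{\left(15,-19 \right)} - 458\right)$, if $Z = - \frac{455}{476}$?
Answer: $\frac{29315}{68} \approx 431.1$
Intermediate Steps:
$Z = - \frac{65}{68}$ ($Z = \left(-455\right) \frac{1}{476} = - \frac{65}{68} \approx -0.95588$)
$v{\left(h,q \right)} = 7$
$Z \left(v{\left(15,-19 \right)} - 458\right) = - \frac{65 \left(7 - 458\right)}{68} = \left(- \frac{65}{68}\right) \left(-451\right) = \frac{29315}{68}$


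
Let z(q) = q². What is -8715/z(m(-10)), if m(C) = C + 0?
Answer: -1743/20 ≈ -87.150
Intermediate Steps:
m(C) = C
-8715/z(m(-10)) = -8715/((-10)²) = -8715/100 = -8715*1/100 = -1743/20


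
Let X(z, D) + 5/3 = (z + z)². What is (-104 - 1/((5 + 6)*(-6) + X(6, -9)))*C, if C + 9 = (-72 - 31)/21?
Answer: 6955148/4809 ≈ 1446.3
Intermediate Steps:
X(z, D) = -5/3 + 4*z² (X(z, D) = -5/3 + (z + z)² = -5/3 + (2*z)² = -5/3 + 4*z²)
C = -292/21 (C = -9 + (-72 - 31)/21 = -9 - 103*1/21 = -9 - 103/21 = -292/21 ≈ -13.905)
(-104 - 1/((5 + 6)*(-6) + X(6, -9)))*C = (-104 - 1/((5 + 6)*(-6) + (-5/3 + 4*6²)))*(-292/21) = (-104 - 1/(11*(-6) + (-5/3 + 4*36)))*(-292/21) = (-104 - 1/(-66 + (-5/3 + 144)))*(-292/21) = (-104 - 1/(-66 + 427/3))*(-292/21) = (-104 - 1/229/3)*(-292/21) = (-104 - 1*3/229)*(-292/21) = (-104 - 3/229)*(-292/21) = -23819/229*(-292/21) = 6955148/4809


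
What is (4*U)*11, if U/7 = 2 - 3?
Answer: -308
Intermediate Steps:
U = -7 (U = 7*(2 - 3) = 7*(-1) = -7)
(4*U)*11 = (4*(-7))*11 = -28*11 = -308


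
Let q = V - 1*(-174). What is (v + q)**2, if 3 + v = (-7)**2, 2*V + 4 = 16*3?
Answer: 58564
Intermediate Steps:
V = 22 (V = -2 + (16*3)/2 = -2 + (1/2)*48 = -2 + 24 = 22)
q = 196 (q = 22 - 1*(-174) = 22 + 174 = 196)
v = 46 (v = -3 + (-7)**2 = -3 + 49 = 46)
(v + q)**2 = (46 + 196)**2 = 242**2 = 58564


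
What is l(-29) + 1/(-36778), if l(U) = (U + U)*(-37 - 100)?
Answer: 292237987/36778 ≈ 7946.0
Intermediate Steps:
l(U) = -274*U (l(U) = (2*U)*(-137) = -274*U)
l(-29) + 1/(-36778) = -274*(-29) + 1/(-36778) = 7946 - 1/36778 = 292237987/36778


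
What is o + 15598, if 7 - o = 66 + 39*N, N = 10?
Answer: 15149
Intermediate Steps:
o = -449 (o = 7 - (66 + 39*10) = 7 - (66 + 390) = 7 - 1*456 = 7 - 456 = -449)
o + 15598 = -449 + 15598 = 15149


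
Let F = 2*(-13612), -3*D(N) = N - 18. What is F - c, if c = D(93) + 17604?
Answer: -44803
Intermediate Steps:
D(N) = 6 - N/3 (D(N) = -(N - 18)/3 = -(-18 + N)/3 = 6 - N/3)
c = 17579 (c = (6 - ⅓*93) + 17604 = (6 - 31) + 17604 = -25 + 17604 = 17579)
F = -27224
F - c = -27224 - 1*17579 = -27224 - 17579 = -44803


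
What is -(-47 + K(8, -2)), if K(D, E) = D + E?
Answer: 41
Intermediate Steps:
-(-47 + K(8, -2)) = -(-47 + (8 - 2)) = -(-47 + 6) = -1*(-41) = 41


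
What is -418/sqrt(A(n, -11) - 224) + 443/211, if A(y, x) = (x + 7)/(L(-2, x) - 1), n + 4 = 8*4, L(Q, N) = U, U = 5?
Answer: 443/211 + 418*I/15 ≈ 2.0995 + 27.867*I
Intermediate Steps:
L(Q, N) = 5
n = 28 (n = -4 + 8*4 = -4 + 32 = 28)
A(y, x) = 7/4 + x/4 (A(y, x) = (x + 7)/(5 - 1) = (7 + x)/4 = (7 + x)*(1/4) = 7/4 + x/4)
-418/sqrt(A(n, -11) - 224) + 443/211 = -418/sqrt((7/4 + (1/4)*(-11)) - 224) + 443/211 = -418/sqrt((7/4 - 11/4) - 224) + 443*(1/211) = -418/sqrt(-1 - 224) + 443/211 = -418*(-I/15) + 443/211 = -(-418)*I/15 + 443/211 = 418*I/15 + 443/211 = 443/211 + 418*I/15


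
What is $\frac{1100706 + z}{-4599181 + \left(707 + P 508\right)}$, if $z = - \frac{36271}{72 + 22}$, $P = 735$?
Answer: $- \frac{2405351}{9236252} \approx -0.26043$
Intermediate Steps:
$z = - \frac{36271}{94} \approx -385.86$
$\frac{1100706 + z}{-4599181 + \left(707 + P 508\right)} = \frac{1100706 - \frac{36271}{94}}{-4599181 + \left(707 + 735 \cdot 508\right)} = \frac{103430093}{94 \left(-4599181 + \left(707 + 373380\right)\right)} = \frac{103430093}{94 \left(-4599181 + 374087\right)} = \frac{103430093}{94 \left(-4225094\right)} = \frac{103430093}{94} \left(- \frac{1}{4225094}\right) = - \frac{2405351}{9236252}$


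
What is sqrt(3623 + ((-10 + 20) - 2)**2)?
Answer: sqrt(3687) ≈ 60.721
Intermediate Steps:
sqrt(3623 + ((-10 + 20) - 2)**2) = sqrt(3623 + (10 - 2)**2) = sqrt(3623 + 8**2) = sqrt(3623 + 64) = sqrt(3687)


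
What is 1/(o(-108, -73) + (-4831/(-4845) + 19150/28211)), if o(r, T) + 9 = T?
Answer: -136682295/10978879099 ≈ -0.012450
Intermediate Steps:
o(r, T) = -9 + T
1/(o(-108, -73) + (-4831/(-4845) + 19150/28211)) = 1/((-9 - 73) + (-4831/(-4845) + 19150/28211)) = 1/(-82 + (-4831*(-1/4845) + 19150*(1/28211))) = 1/(-82 + (4831/4845 + 19150/28211)) = 1/(-82 + 229069091/136682295) = 1/(-10978879099/136682295) = -136682295/10978879099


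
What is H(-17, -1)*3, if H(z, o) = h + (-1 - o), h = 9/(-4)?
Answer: -27/4 ≈ -6.7500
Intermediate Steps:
h = -9/4 (h = 9*(-1/4) = -9/4 ≈ -2.2500)
H(z, o) = -13/4 - o (H(z, o) = -9/4 + (-1 - o) = -13/4 - o)
H(-17, -1)*3 = (-13/4 - 1*(-1))*3 = (-13/4 + 1)*3 = -9/4*3 = -27/4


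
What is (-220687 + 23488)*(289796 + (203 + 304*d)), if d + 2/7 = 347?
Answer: -545807589399/7 ≈ -7.7973e+10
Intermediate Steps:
d = 2427/7 (d = -2/7 + 347 = 2427/7 ≈ 346.71)
(-220687 + 23488)*(289796 + (203 + 304*d)) = (-220687 + 23488)*(289796 + (203 + 304*(2427/7))) = -197199*(289796 + (203 + 737808/7)) = -197199*(289796 + 739229/7) = -197199*2767801/7 = -545807589399/7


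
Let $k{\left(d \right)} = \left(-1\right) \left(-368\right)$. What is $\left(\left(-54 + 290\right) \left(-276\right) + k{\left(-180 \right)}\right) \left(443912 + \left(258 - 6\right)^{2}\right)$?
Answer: $-32864319488$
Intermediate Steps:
$k{\left(d \right)} = 368$
$\left(\left(-54 + 290\right) \left(-276\right) + k{\left(-180 \right)}\right) \left(443912 + \left(258 - 6\right)^{2}\right) = \left(\left(-54 + 290\right) \left(-276\right) + 368\right) \left(443912 + \left(258 - 6\right)^{2}\right) = \left(236 \left(-276\right) + 368\right) \left(443912 + 252^{2}\right) = \left(-65136 + 368\right) \left(443912 + 63504\right) = \left(-64768\right) 507416 = -32864319488$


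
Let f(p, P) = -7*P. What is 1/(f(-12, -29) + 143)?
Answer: 1/346 ≈ 0.0028902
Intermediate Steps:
1/(f(-12, -29) + 143) = 1/(-7*(-29) + 143) = 1/(203 + 143) = 1/346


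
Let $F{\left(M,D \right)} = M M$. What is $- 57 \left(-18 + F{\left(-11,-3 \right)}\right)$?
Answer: $-5871$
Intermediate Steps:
$F{\left(M,D \right)} = M^{2}$
$- 57 \left(-18 + F{\left(-11,-3 \right)}\right) = - 57 \left(-18 + \left(-11\right)^{2}\right) = - 57 \left(-18 + 121\right) = \left(-57\right) 103 = -5871$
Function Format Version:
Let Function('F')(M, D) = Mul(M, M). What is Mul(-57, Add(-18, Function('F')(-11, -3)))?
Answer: -5871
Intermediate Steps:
Function('F')(M, D) = Pow(M, 2)
Mul(-57, Add(-18, Function('F')(-11, -3))) = Mul(-57, Add(-18, Pow(-11, 2))) = Mul(-57, Add(-18, 121)) = Mul(-57, 103) = -5871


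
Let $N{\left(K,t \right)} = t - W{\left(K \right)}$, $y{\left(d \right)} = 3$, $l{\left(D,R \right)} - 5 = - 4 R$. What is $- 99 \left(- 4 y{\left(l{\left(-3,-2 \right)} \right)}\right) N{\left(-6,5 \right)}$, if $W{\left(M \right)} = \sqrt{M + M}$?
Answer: $5940 - 2376 i \sqrt{3} \approx 5940.0 - 4115.4 i$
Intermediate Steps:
$l{\left(D,R \right)} = 5 - 4 R$
$W{\left(M \right)} = \sqrt{2} \sqrt{M}$ ($W{\left(M \right)} = \sqrt{2 M} = \sqrt{2} \sqrt{M}$)
$N{\left(K,t \right)} = t - \sqrt{2} \sqrt{K}$
$- 99 \left(- 4 y{\left(l{\left(-3,-2 \right)} \right)}\right) N{\left(-6,5 \right)} = - 99 \left(\left(-4\right) 3\right) \left(5 - \sqrt{2} \sqrt{-6}\right) = \left(-99\right) \left(-12\right) \left(5 - \sqrt{2} i \sqrt{6}\right) = 1188 \left(5 - 2 i \sqrt{3}\right) = 5940 - 2376 i \sqrt{3}$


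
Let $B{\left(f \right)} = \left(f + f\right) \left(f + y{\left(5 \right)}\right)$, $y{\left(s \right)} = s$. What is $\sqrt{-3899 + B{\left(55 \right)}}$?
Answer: $\sqrt{2701} \approx 51.971$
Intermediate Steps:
$B{\left(f \right)} = 2 f \left(5 + f\right)$ ($B{\left(f \right)} = \left(f + f\right) \left(f + 5\right) = 2 f \left(5 + f\right)$)
$\sqrt{-3899 + B{\left(55 \right)}} = \sqrt{-3899 + 2 \cdot 55 \left(5 + 55\right)} = \sqrt{-3899 + 2 \cdot 55 \cdot 60} = \sqrt{-3899 + 6600} = \sqrt{2701}$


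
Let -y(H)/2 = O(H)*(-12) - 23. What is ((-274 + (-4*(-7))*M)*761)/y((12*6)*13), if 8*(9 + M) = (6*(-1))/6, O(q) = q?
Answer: -805899/45020 ≈ -17.901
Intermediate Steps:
y(H) = 46 + 24*H (y(H) = -2*(H*(-12) - 23) = -2*(-12*H - 23) = -2*(-23 - 12*H) = 46 + 24*H)
M = -73/8 (M = -9 + ((6*(-1))/6)/8 = -9 + (-6*⅙)/8 = -9 + (⅛)*(-1) = -9 - ⅛ = -73/8 ≈ -9.1250)
((-274 + (-4*(-7))*M)*761)/y((12*6)*13) = ((-274 - 4*(-7)*(-73/8))*761)/(46 + 24*((12*6)*13)) = ((-274 + 28*(-73/8))*761)/(46 + 24*(72*13)) = ((-274 - 511/2)*761)/(46 + 24*936) = (-1059/2*761)/(46 + 22464) = -805899/2/22510 = -805899/2*1/22510 = -805899/45020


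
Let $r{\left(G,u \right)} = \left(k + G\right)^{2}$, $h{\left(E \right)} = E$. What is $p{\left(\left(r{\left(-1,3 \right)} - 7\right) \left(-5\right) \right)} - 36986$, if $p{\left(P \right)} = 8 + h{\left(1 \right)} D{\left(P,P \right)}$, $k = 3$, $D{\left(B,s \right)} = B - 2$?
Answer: $-36965$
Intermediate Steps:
$D{\left(B,s \right)} = -2 + B$
$r{\left(G,u \right)} = \left(3 + G\right)^{2}$
$p{\left(P \right)} = 6 + P$ ($p{\left(P \right)} = 8 + 1 \left(-2 + P\right) = 8 + \left(-2 + P\right) = 6 + P$)
$p{\left(\left(r{\left(-1,3 \right)} - 7\right) \left(-5\right) \right)} - 36986 = \left(6 + \left(\left(3 - 1\right)^{2} - 7\right) \left(-5\right)\right) - 36986 = \left(6 + \left(2^{2} - 7\right) \left(-5\right)\right) - 36986 = \left(6 + \left(4 - 7\right) \left(-5\right)\right) - 36986 = \left(6 - -15\right) - 36986 = \left(6 + 15\right) - 36986 = 21 - 36986 = -36965$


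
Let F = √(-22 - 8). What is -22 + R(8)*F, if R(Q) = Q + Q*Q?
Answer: -22 + 72*I*√30 ≈ -22.0 + 394.36*I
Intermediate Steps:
R(Q) = Q + Q²
F = I*√30 (F = √(-30) = I*√30 ≈ 5.4772*I)
-22 + R(8)*F = -22 + (8*(1 + 8))*(I*√30) = -22 + (8*9)*(I*√30) = -22 + 72*(I*√30) = -22 + 72*I*√30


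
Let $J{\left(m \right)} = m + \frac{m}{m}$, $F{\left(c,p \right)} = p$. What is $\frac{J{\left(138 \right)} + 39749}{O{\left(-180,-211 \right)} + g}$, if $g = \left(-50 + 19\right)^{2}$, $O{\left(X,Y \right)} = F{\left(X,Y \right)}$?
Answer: $\frac{6648}{125} \approx 53.184$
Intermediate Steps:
$O{\left(X,Y \right)} = Y$
$J{\left(m \right)} = 1 + m$ ($J{\left(m \right)} = m + 1 = 1 + m$)
$g = 961$ ($g = \left(-31\right)^{2} = 961$)
$\frac{J{\left(138 \right)} + 39749}{O{\left(-180,-211 \right)} + g} = \frac{\left(1 + 138\right) + 39749}{-211 + 961} = \frac{139 + 39749}{750} = 39888 \cdot \frac{1}{750} = \frac{6648}{125}$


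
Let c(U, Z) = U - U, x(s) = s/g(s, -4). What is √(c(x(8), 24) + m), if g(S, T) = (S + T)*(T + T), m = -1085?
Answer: I*√1085 ≈ 32.939*I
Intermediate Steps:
g(S, T) = 2*T*(S + T) (g(S, T) = (S + T)*(2*T) = 2*T*(S + T))
x(s) = s/(32 - 8*s) (x(s) = s/((2*(-4)*(s - 4))) = s/((2*(-4)*(-4 + s))) = s/(32 - 8*s))
c(U, Z) = 0
√(c(x(8), 24) + m) = √(0 - 1085) = √(-1085) = I*√1085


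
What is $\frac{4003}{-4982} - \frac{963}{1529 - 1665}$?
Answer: $\frac{2126629}{338776} \approx 6.2774$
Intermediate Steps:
$\frac{4003}{-4982} - \frac{963}{1529 - 1665} = 4003 \left(- \frac{1}{4982}\right) - \frac{963}{-136} = - \frac{4003}{4982} - - \frac{963}{136} = - \frac{4003}{4982} + \frac{963}{136} = \frac{2126629}{338776}$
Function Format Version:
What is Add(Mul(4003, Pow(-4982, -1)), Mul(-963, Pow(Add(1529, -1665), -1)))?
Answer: Rational(2126629, 338776) ≈ 6.2774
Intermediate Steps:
Add(Mul(4003, Pow(-4982, -1)), Mul(-963, Pow(Add(1529, -1665), -1))) = Add(Mul(4003, Rational(-1, 4982)), Mul(-963, Pow(-136, -1))) = Add(Rational(-4003, 4982), Mul(-963, Rational(-1, 136))) = Add(Rational(-4003, 4982), Rational(963, 136)) = Rational(2126629, 338776)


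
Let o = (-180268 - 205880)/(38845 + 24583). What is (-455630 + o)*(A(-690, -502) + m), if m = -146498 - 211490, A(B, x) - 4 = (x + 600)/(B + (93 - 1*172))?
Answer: 1988974665790211918/12194033 ≈ 1.6311e+11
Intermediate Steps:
A(B, x) = 4 + (600 + x)/(-79 + B) (A(B, x) = 4 + (x + 600)/(B + (93 - 1*172)) = 4 + (600 + x)/(B + (93 - 172)) = 4 + (600 + x)/(B - 79) = 4 + (600 + x)/(-79 + B))
o = -96537/15857 (o = -386148/63428 = -386148*1/63428 = -96537/15857 ≈ -6.0880)
m = -357988
(-455630 + o)*(A(-690, -502) + m) = (-455630 - 96537/15857)*((284 - 502 + 4*(-690))/(-79 - 690) - 357988) = -7225021447*((284 - 502 - 2760)/(-769) - 357988)/15857 = -7225021447*(-1/769*(-2978) - 357988)/15857 = -7225021447*(2978/769 - 357988)/15857 = -7225021447/15857*(-275289794/769) = 1988974665790211918/12194033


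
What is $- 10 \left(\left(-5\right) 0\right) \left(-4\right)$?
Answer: $0$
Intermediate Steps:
$- 10 \left(\left(-5\right) 0\right) \left(-4\right) = \left(-10\right) 0 \left(-4\right) = 0 \left(-4\right) = 0$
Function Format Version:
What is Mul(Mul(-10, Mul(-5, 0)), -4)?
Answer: 0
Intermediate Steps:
Mul(Mul(-10, Mul(-5, 0)), -4) = Mul(Mul(-10, 0), -4) = Mul(0, -4) = 0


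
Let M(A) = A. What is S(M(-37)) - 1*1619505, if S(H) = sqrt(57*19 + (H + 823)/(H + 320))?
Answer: -1619505 + 5*sqrt(3478353)/283 ≈ -1.6195e+6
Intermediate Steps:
S(H) = sqrt(1083 + (823 + H)/(320 + H))
S(M(-37)) - 1*1619505 = sqrt((347383 + 1084*(-37))/(320 - 37)) - 1*1619505 = sqrt((347383 - 40108)/283) - 1619505 = sqrt((1/283)*307275) - 1619505 = sqrt(307275/283) - 1619505 = 5*sqrt(3478353)/283 - 1619505 = -1619505 + 5*sqrt(3478353)/283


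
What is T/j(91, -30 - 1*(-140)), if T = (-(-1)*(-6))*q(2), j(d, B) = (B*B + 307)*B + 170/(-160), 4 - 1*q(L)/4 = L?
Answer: -768/21836303 ≈ -3.5171e-5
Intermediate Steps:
q(L) = 16 - 4*L
j(d, B) = -17/16 + B*(307 + B²) (j(d, B) = (B² + 307)*B + 170*(-1/160) = (307 + B²)*B - 17/16 = B*(307 + B²) - 17/16 = -17/16 + B*(307 + B²))
T = -48 (T = (-(-1)*(-6))*(16 - 4*2) = (-1*6)*(16 - 8) = -6*8 = -48)
T/j(91, -30 - 1*(-140)) = -48/(-17/16 + (-30 - 1*(-140))³ + 307*(-30 - 1*(-140))) = -48/(-17/16 + (-30 + 140)³ + 307*(-30 + 140)) = -48/(-17/16 + 110³ + 307*110) = -48/(-17/16 + 1331000 + 33770) = -48/21836303/16 = -48*16/21836303 = -768/21836303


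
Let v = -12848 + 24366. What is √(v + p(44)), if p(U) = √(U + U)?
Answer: √(11518 + 2*√22) ≈ 107.37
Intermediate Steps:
v = 11518
p(U) = √2*√U (p(U) = √(2*U) = √2*√U)
√(v + p(44)) = √(11518 + √2*√44) = √(11518 + √2*(2*√11)) = √(11518 + 2*√22)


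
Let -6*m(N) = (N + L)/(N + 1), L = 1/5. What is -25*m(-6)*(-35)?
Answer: -1015/6 ≈ -169.17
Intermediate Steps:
L = ⅕ (L = 1*(⅕) = ⅕ ≈ 0.20000)
m(N) = -(⅕ + N)/(6*(1 + N)) (m(N) = -(N + ⅕)/(6*(N + 1)) = -(⅕ + N)/(6*(1 + N)))
-25*m(-6)*(-35) = -5*(-1 - 5*(-6))/(6*(1 - 6))*(-35) = -5*(-1 + 30)/(6*(-5))*(-35) = -5*(-1)*29/(6*5)*(-35) = -25*(-29/150)*(-35) = (29/6)*(-35) = -1015/6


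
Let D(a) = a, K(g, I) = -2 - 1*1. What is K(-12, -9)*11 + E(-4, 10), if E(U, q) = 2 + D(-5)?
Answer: -36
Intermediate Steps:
K(g, I) = -3 (K(g, I) = -2 - 1 = -3)
E(U, q) = -3 (E(U, q) = 2 - 5 = -3)
K(-12, -9)*11 + E(-4, 10) = -3*11 - 3 = -33 - 3 = -36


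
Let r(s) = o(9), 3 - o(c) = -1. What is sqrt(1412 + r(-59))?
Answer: 2*sqrt(354) ≈ 37.630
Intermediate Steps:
o(c) = 4 (o(c) = 3 - 1*(-1) = 3 + 1 = 4)
r(s) = 4
sqrt(1412 + r(-59)) = sqrt(1412 + 4) = sqrt(1416) = 2*sqrt(354)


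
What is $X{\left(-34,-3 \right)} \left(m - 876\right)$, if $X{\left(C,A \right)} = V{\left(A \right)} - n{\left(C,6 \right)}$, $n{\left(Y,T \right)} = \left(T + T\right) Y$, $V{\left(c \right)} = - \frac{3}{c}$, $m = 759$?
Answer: $-47853$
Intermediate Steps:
$n{\left(Y,T \right)} = 2 T Y$
$X{\left(C,A \right)} = - 12 C - \frac{3}{A}$ ($X{\left(C,A \right)} = - \frac{3}{A} - 2 \cdot 6 C = - \frac{3}{A} - 12 C = - 12 C - \frac{3}{A}$)
$X{\left(-34,-3 \right)} \left(m - 876\right) = \left(\left(-12\right) \left(-34\right) - \frac{3}{-3}\right) \left(759 - 876\right) = \left(408 - -1\right) \left(759 - 876\right) = \left(408 + 1\right) \left(-117\right) = 409 \left(-117\right) = -47853$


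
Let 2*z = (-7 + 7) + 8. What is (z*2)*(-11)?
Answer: -88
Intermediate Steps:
z = 4 (z = ((-7 + 7) + 8)/2 = (0 + 8)/2 = (1/2)*8 = 4)
(z*2)*(-11) = (4*2)*(-11) = 8*(-11) = -88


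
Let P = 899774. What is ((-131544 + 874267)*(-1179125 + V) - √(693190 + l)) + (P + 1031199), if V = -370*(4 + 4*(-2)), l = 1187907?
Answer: -874662096362 - √1881097 ≈ -8.7466e+11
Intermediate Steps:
V = 1480 (V = -370*(4 - 8) = -370*(-4) = 1480)
((-131544 + 874267)*(-1179125 + V) - √(693190 + l)) + (P + 1031199) = ((-131544 + 874267)*(-1179125 + 1480) - √(693190 + 1187907)) + (899774 + 1031199) = (742723*(-1177645) - √1881097) + 1930973 = (-874664027335 - √1881097) + 1930973 = -874662096362 - √1881097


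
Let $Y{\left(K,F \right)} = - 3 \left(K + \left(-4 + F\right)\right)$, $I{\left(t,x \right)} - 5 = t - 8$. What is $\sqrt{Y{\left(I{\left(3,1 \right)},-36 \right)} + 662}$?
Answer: $\sqrt{782} \approx 27.964$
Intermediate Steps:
$I{\left(t,x \right)} = -3 + t$ ($I{\left(t,x \right)} = 5 + \left(t - 8\right) = 5 + \left(-8 + t\right) = -3 + t$)
$Y{\left(K,F \right)} = 12 - 3 F - 3 K$ ($Y{\left(K,F \right)} = - 3 \left(-4 + F + K\right) = 12 - 3 F - 3 K$)
$\sqrt{Y{\left(I{\left(3,1 \right)},-36 \right)} + 662} = \sqrt{\left(12 - -108 - 3 \left(-3 + 3\right)\right) + 662} = \sqrt{\left(12 + 108 - 0\right) + 662} = \sqrt{\left(12 + 108 + 0\right) + 662} = \sqrt{120 + 662} = \sqrt{782}$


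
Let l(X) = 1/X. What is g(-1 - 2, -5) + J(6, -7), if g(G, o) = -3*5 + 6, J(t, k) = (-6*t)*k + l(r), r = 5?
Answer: 1216/5 ≈ 243.20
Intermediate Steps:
J(t, k) = ⅕ - 6*k*t (J(t, k) = (-6*t)*k + 1/5 = -6*k*t + ⅕ = ⅕ - 6*k*t)
g(G, o) = -9 (g(G, o) = -15 + 6 = -9)
g(-1 - 2, -5) + J(6, -7) = -9 + (⅕ - 6*(-7)*6) = -9 + (⅕ + 252) = -9 + 1261/5 = 1216/5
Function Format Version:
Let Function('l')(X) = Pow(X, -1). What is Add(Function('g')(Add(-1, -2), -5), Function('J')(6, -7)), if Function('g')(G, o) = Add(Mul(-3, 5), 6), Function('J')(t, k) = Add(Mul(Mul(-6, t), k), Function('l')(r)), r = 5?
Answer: Rational(1216, 5) ≈ 243.20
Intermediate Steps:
Function('J')(t, k) = Add(Rational(1, 5), Mul(-6, k, t)) (Function('J')(t, k) = Add(Mul(Mul(-6, t), k), Pow(5, -1)) = Add(Mul(-6, k, t), Rational(1, 5)) = Add(Rational(1, 5), Mul(-6, k, t)))
Function('g')(G, o) = -9 (Function('g')(G, o) = Add(-15, 6) = -9)
Add(Function('g')(Add(-1, -2), -5), Function('J')(6, -7)) = Add(-9, Add(Rational(1, 5), Mul(-6, -7, 6))) = Add(-9, Add(Rational(1, 5), 252)) = Add(-9, Rational(1261, 5)) = Rational(1216, 5)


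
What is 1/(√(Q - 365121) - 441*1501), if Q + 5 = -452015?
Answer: -661941/438166704622 - I*√817141/438166704622 ≈ -1.5107e-6 - 2.063e-9*I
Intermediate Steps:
Q = -452020 (Q = -5 - 452015 = -452020)
1/(√(Q - 365121) - 441*1501) = 1/(√(-452020 - 365121) - 441*1501) = 1/(√(-817141) - 661941) = 1/(I*√817141 - 661941) = 1/(-661941 + I*√817141)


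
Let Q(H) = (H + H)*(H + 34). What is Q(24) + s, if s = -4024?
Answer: -1240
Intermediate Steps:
Q(H) = 2*H*(34 + H) (Q(H) = (2*H)*(34 + H) = 2*H*(34 + H))
Q(24) + s = 2*24*(34 + 24) - 4024 = 2*24*58 - 4024 = 2784 - 4024 = -1240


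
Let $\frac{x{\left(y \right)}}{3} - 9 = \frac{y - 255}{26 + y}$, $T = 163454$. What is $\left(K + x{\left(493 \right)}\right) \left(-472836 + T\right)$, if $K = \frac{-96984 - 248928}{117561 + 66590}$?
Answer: $- \frac{261166202259506}{31858123} \approx -8.1978 \cdot 10^{6}$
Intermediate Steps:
$x{\left(y \right)} = 27 + \frac{3 \left(-255 + y\right)}{26 + y}$ ($x{\left(y \right)} = 27 + 3 \frac{y - 255}{26 + y} = 27 + 3 \frac{-255 + y}{26 + y} = 27 + \frac{3 \left(-255 + y\right)}{26 + y}$)
$K = - \frac{345912}{184151} \approx -1.8784$
$\left(K + x{\left(493 \right)}\right) \left(-472836 + T\right) = \left(- \frac{345912}{184151} + \frac{3 \left(-21 + 10 \cdot 493\right)}{26 + 493}\right) \left(-472836 + 163454\right) = \left(- \frac{345912}{184151} + \frac{3 \left(-21 + 4930\right)}{519}\right) \left(-309382\right) = \left(- \frac{345912}{184151} + 3 \cdot \frac{1}{519} \cdot 4909\right) \left(-309382\right) = \left(- \frac{345912}{184151} + \frac{4909}{173}\right) \left(-309382\right) = \frac{844154483}{31858123} \left(-309382\right) = - \frac{261166202259506}{31858123}$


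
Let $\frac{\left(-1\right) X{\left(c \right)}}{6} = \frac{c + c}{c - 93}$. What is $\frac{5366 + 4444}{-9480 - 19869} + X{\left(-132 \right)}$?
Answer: $- \frac{601186}{81525} \approx -7.3743$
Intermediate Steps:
$X{\left(c \right)} = - \frac{12 c}{-93 + c}$ ($X{\left(c \right)} = - 6 \frac{c + c}{c - 93} = - 6 \frac{2 c}{-93 + c} = - \frac{12 c}{-93 + c}$)
$\frac{5366 + 4444}{-9480 - 19869} + X{\left(-132 \right)} = \frac{5366 + 4444}{-9480 - 19869} - - \frac{1584}{-93 - 132} = \frac{9810}{-29349} - - \frac{1584}{-225} = 9810 \left(- \frac{1}{29349}\right) - \left(-1584\right) \left(- \frac{1}{225}\right) = - \frac{1090}{3261} - \frac{176}{25} = - \frac{601186}{81525}$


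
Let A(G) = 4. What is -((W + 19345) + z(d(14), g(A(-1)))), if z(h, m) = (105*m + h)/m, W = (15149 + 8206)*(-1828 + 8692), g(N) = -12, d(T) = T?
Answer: -961969013/6 ≈ -1.6033e+8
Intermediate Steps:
W = 160308720 (W = 23355*6864 = 160308720)
z(h, m) = (h + 105*m)/m
-((W + 19345) + z(d(14), g(A(-1)))) = -((160308720 + 19345) + (105 + 14/(-12))) = -(160328065 + (105 + 14*(-1/12))) = -(160328065 + (105 - 7/6)) = -(160328065 + 623/6) = -1*961969013/6 = -961969013/6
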